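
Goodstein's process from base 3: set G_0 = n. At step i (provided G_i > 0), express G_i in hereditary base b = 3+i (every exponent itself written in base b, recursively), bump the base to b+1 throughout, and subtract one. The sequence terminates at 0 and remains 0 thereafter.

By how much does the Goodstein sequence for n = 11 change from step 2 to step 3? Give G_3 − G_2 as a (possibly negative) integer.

10

G_0=11  [base 3] 3^2 + 2  →[3↦4]→  4^2 + 2 = 18  −1 ⇒ G_1=17
G_1=17  [base 4] 4^2 + 1  →[4↦5]→  5^2 + 1 = 26  −1 ⇒ G_2=25
G_2=25  [base 5] 5^2  →[5↦6]→  6^2 = 36  −1 ⇒ G_3=35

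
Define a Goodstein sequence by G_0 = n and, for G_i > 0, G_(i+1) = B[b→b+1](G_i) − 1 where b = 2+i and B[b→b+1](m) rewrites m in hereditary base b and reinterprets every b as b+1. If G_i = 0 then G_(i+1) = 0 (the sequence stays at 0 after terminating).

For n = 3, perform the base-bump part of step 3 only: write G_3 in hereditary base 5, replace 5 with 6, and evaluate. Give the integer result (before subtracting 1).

[0] 3 ≡ 2 + 1 (base 2). Lift 3: 4. −1: 3.
[1] 3 ≡ 3 (base 3). Lift 4: 4. −1: 3.
[2] 3 ≡ 3 (base 4). Lift 5: 3. −1: 2.

2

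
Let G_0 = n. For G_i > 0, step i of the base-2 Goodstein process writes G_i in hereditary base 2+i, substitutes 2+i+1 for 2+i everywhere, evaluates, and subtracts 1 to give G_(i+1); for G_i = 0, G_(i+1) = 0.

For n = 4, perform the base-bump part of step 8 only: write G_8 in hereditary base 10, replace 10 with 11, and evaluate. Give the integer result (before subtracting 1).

step 0: 4 = 2^2; sub 3 for 2: 3^3; = 27; G_1 = 27−1 = 26
step 1: 26 = 2·3^2 + 2·3 + 2; sub 4 for 3: 2·4^2 + 2·4 + 2; = 42; G_2 = 42−1 = 41
step 2: 41 = 2·4^2 + 2·4 + 1; sub 5 for 4: 2·5^2 + 2·5 + 1; = 61; G_3 = 61−1 = 60
step 3: 60 = 2·5^2 + 2·5; sub 6 for 5: 2·6^2 + 2·6; = 84; G_4 = 84−1 = 83
step 4: 83 = 2·6^2 + 6 + 5; sub 7 for 6: 2·7^2 + 7 + 5; = 110; G_5 = 110−1 = 109
step 5: 109 = 2·7^2 + 7 + 4; sub 8 for 7: 2·8^2 + 8 + 4; = 140; G_6 = 140−1 = 139
step 6: 139 = 2·8^2 + 8 + 3; sub 9 for 8: 2·9^2 + 9 + 3; = 174; G_7 = 174−1 = 173
step 7: 173 = 2·9^2 + 9 + 2; sub 10 for 9: 2·10^2 + 10 + 2; = 212; G_8 = 212−1 = 211

254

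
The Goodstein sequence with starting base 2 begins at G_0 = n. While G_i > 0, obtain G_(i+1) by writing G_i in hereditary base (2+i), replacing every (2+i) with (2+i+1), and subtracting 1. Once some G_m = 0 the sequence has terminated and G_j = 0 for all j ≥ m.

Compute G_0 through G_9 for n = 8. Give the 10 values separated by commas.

8 —HB2→ 2^(2 + 1) —bump→ 3^(3 + 1) = 81 —(−1)→ 80
80 —HB3→ 2·3^3 + 2·3^2 + 2·3 + 2 —bump→ 2·4^4 + 2·4^2 + 2·4 + 2 = 554 —(−1)→ 553
553 —HB4→ 2·4^4 + 2·4^2 + 2·4 + 1 —bump→ 2·5^5 + 2·5^2 + 2·5 + 1 = 6311 —(−1)→ 6310
6310 —HB5→ 2·5^5 + 2·5^2 + 2·5 —bump→ 2·6^6 + 2·6^2 + 2·6 = 93396 —(−1)→ 93395
93395 —HB6→ 2·6^6 + 2·6^2 + 6 + 5 —bump→ 2·7^7 + 2·7^2 + 7 + 5 = 1647196 —(−1)→ 1647195
1647195 —HB7→ 2·7^7 + 2·7^2 + 7 + 4 —bump→ 2·8^8 + 2·8^2 + 8 + 4 = 33554572 —(−1)→ 33554571
33554571 —HB8→ 2·8^8 + 2·8^2 + 8 + 3 —bump→ 2·9^9 + 2·9^2 + 9 + 3 = 774841152 —(−1)→ 774841151
774841151 —HB9→ 2·9^9 + 2·9^2 + 9 + 2 —bump→ 2·10^10 + 2·10^2 + 10 + 2 = 20000000212 —(−1)→ 20000000211
20000000211 —HB10→ 2·10^10 + 2·10^2 + 10 + 1 —bump→ 2·11^11 + 2·11^2 + 11 + 1 = 570623341476 —(−1)→ 570623341475

8, 80, 553, 6310, 93395, 1647195, 33554571, 774841151, 20000000211, 570623341475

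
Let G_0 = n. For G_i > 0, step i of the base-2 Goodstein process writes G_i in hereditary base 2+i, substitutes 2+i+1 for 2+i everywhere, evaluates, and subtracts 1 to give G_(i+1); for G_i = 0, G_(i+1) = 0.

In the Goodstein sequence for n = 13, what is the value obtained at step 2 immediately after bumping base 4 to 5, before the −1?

16093

G_0 = 13. HB_2(13) = 2^(2 + 1) + 2^2 + 1. Bump = 109. G_1 = 108.
G_1 = 108. HB_3(108) = 3^(3 + 1) + 3^3. Bump = 1280. G_2 = 1279.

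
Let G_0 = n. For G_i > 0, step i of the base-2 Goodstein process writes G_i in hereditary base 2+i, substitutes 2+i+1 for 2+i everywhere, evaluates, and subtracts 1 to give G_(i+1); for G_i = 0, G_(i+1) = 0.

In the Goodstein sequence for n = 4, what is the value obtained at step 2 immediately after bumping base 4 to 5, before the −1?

base 2: 4 = 2^2; at 3: 3^3 = 27; next = 26
base 3: 26 = 2·3^2 + 2·3 + 2; at 4: 2·4^2 + 2·4 + 2 = 42; next = 41
base 4: 41 = 2·4^2 + 2·4 + 1; at 5: 2·5^2 + 2·5 + 1 = 61; next = 60

61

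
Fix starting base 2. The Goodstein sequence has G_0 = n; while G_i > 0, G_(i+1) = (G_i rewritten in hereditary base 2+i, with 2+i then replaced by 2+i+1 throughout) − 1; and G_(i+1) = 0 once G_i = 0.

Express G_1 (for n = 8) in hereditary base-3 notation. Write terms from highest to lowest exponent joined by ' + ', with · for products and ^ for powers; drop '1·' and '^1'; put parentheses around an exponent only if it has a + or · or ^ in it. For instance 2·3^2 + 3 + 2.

G_0=8  [base 2] 2^(2 + 1)  →[2↦3]→  3^(3 + 1) = 81  −1 ⇒ G_1=80
G_1=80  [base 3] 2·3^3 + 2·3^2 + 2·3 + 2  →[3↦4]→  2·4^4 + 2·4^2 + 2·4 + 2 = 554  −1 ⇒ G_2=553

2·3^3 + 2·3^2 + 2·3 + 2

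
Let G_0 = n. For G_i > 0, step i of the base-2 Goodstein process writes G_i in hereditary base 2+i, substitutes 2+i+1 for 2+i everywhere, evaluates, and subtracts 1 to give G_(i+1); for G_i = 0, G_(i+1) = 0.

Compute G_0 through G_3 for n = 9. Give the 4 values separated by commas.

9 —HB2→ 2^(2 + 1) + 1 —bump→ 3^(3 + 1) + 1 = 82 —(−1)→ 81
81 —HB3→ 3^(3 + 1) —bump→ 4^(4 + 1) = 1024 —(−1)→ 1023
1023 —HB4→ 3·4^4 + 3·4^3 + 3·4^2 + 3·4 + 3 —bump→ 3·5^5 + 3·5^3 + 3·5^2 + 3·5 + 3 = 9843 —(−1)→ 9842

9, 81, 1023, 9842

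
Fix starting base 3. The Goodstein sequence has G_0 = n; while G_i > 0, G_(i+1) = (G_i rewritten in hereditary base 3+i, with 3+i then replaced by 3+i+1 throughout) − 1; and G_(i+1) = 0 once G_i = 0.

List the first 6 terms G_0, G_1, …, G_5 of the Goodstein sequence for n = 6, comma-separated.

6, 7, 7, 7, 7, 7

G_0=6  [base 3] 2·3  →[3↦4]→  2·4 = 8  −1 ⇒ G_1=7
G_1=7  [base 4] 4 + 3  →[4↦5]→  5 + 3 = 8  −1 ⇒ G_2=7
G_2=7  [base 5] 5 + 2  →[5↦6]→  6 + 2 = 8  −1 ⇒ G_3=7
G_3=7  [base 6] 6 + 1  →[6↦7]→  7 + 1 = 8  −1 ⇒ G_4=7
G_4=7  [base 7] 7  →[7↦8]→  8 = 8  −1 ⇒ G_5=7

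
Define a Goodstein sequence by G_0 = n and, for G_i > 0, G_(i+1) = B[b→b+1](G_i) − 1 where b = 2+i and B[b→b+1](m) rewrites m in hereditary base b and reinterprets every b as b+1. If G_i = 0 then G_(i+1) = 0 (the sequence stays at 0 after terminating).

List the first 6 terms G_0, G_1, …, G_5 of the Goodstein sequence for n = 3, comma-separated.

3, 3, 3, 2, 1, 0

base 2: 3 = 2 + 1; at 3: 3 + 1 = 4; next = 3
base 3: 3 = 3; at 4: 4 = 4; next = 3
base 4: 3 = 3; at 5: 3 = 3; next = 2
base 5: 2 = 2; at 6: 2 = 2; next = 1
base 6: 1 = 1; at 7: 1 = 1; next = 0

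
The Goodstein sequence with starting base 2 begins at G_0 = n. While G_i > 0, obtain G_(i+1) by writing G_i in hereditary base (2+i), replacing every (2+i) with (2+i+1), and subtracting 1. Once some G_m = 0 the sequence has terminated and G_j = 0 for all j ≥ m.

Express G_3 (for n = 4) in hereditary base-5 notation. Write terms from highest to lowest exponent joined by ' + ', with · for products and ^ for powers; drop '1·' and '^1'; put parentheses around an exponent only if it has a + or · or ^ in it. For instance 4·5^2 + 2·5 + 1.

i=0: 4 = 2^2 (b=2); 2→3: 3^3 = 27; 27−1 = 26
i=1: 26 = 2·3^2 + 2·3 + 2 (b=3); 3→4: 2·4^2 + 2·4 + 2 = 42; 42−1 = 41
i=2: 41 = 2·4^2 + 2·4 + 1 (b=4); 4→5: 2·5^2 + 2·5 + 1 = 61; 61−1 = 60

2·5^2 + 2·5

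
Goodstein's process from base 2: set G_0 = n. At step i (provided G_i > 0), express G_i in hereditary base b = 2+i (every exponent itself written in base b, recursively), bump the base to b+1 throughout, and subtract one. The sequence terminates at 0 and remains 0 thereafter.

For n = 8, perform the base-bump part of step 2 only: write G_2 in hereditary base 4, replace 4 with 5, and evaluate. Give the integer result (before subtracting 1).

6311

step 0: 8 = 2^(2 + 1); sub 3 for 2: 3^(3 + 1); = 81; G_1 = 81−1 = 80
step 1: 80 = 2·3^3 + 2·3^2 + 2·3 + 2; sub 4 for 3: 2·4^4 + 2·4^2 + 2·4 + 2; = 554; G_2 = 554−1 = 553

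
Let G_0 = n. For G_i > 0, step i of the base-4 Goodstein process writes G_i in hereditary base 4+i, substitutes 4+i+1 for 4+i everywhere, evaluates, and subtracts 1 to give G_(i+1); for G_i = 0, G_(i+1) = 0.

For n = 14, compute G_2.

18

G_0=14  [base 4] 3·4 + 2  →[4↦5]→  3·5 + 2 = 17  −1 ⇒ G_1=16
G_1=16  [base 5] 3·5 + 1  →[5↦6]→  3·6 + 1 = 19  −1 ⇒ G_2=18
G_2=18  [base 6] 3·6  →[6↦7]→  3·7 = 21  −1 ⇒ G_3=20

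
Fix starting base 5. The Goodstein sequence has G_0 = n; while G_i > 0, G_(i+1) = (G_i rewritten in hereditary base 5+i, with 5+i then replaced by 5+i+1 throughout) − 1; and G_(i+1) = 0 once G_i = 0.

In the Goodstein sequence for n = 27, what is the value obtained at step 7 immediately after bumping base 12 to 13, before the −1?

step 0: 27 = 5^2 + 2; sub 6 for 5: 6^2 + 2; = 38; G_1 = 38−1 = 37
step 1: 37 = 6^2 + 1; sub 7 for 6: 7^2 + 1; = 50; G_2 = 50−1 = 49
step 2: 49 = 7^2; sub 8 for 7: 8^2; = 64; G_3 = 64−1 = 63
step 3: 63 = 7·8 + 7; sub 9 for 8: 7·9 + 7; = 70; G_4 = 70−1 = 69
step 4: 69 = 7·9 + 6; sub 10 for 9: 7·10 + 6; = 76; G_5 = 76−1 = 75
step 5: 75 = 7·10 + 5; sub 11 for 10: 7·11 + 5; = 82; G_6 = 82−1 = 81
step 6: 81 = 7·11 + 4; sub 12 for 11: 7·12 + 4; = 88; G_7 = 88−1 = 87

94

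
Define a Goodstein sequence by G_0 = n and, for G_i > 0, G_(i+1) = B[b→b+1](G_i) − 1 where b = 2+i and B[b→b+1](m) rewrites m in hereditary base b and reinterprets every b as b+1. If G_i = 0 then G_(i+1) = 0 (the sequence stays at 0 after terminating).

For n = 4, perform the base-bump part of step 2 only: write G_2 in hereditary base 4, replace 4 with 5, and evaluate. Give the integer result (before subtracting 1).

(0) 4|_2 = 2^2 ↦ 3^3|_3 = 27 ⇒ 26
(1) 26|_3 = 2·3^2 + 2·3 + 2 ↦ 2·4^2 + 2·4 + 2|_4 = 42 ⇒ 41
(2) 41|_4 = 2·4^2 + 2·4 + 1 ↦ 2·5^2 + 2·5 + 1|_5 = 61 ⇒ 60

61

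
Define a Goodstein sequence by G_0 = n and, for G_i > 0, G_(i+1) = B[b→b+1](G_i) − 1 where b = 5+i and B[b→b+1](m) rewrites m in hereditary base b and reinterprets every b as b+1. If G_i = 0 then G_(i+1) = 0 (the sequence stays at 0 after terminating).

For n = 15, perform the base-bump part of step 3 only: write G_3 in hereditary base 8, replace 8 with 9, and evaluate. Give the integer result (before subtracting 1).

step 0: 15 = 3·5; sub 6 for 5: 3·6; = 18; G_1 = 18−1 = 17
step 1: 17 = 2·6 + 5; sub 7 for 6: 2·7 + 5; = 19; G_2 = 19−1 = 18
step 2: 18 = 2·7 + 4; sub 8 for 7: 2·8 + 4; = 20; G_3 = 20−1 = 19
step 3: 19 = 2·8 + 3; sub 9 for 8: 2·9 + 3; = 21; G_4 = 21−1 = 20

21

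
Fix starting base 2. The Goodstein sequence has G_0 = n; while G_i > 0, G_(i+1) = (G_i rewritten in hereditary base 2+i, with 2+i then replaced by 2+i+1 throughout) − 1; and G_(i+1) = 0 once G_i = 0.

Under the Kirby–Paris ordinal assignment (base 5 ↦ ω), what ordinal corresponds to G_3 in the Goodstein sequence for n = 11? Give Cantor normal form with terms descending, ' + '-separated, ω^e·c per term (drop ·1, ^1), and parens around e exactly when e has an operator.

[0] 11 ≡ 2^(2 + 1) + 2 + 1 (base 2). Lift 3: 85. −1: 84.
[1] 84 ≡ 3^(3 + 1) + 3 (base 3). Lift 4: 1028. −1: 1027.
[2] 1027 ≡ 4^(4 + 1) + 3 (base 4). Lift 5: 15628. −1: 15627.
[3] 15627 ≡ 5^(5 + 1) + 2 (base 5). Lift 6: 279938. −1: 279937.

ω^(ω + 1) + 2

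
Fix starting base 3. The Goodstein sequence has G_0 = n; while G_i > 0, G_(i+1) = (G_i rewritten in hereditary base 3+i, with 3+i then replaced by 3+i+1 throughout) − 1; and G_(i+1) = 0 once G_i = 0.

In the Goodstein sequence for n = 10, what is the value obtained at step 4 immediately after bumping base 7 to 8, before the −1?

10 —HB3→ 3^2 + 1 —bump→ 4^2 + 1 = 17 —(−1)→ 16
16 —HB4→ 4^2 —bump→ 5^2 = 25 —(−1)→ 24
24 —HB5→ 4·5 + 4 —bump→ 4·6 + 4 = 28 —(−1)→ 27
27 —HB6→ 4·6 + 3 —bump→ 4·7 + 3 = 31 —(−1)→ 30

34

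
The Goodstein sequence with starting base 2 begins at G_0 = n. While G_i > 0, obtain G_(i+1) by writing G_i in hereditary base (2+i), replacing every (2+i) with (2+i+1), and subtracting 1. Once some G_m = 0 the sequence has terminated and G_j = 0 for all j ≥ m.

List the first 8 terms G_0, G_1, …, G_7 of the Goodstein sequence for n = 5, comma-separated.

5, 27, 255, 467, 775, 1197, 1751, 2454

(0) 5|_2 = 2^2 + 1 ↦ 3^3 + 1|_3 = 28 ⇒ 27
(1) 27|_3 = 3^3 ↦ 4^4|_4 = 256 ⇒ 255
(2) 255|_4 = 3·4^3 + 3·4^2 + 3·4 + 3 ↦ 3·5^3 + 3·5^2 + 3·5 + 3|_5 = 468 ⇒ 467
(3) 467|_5 = 3·5^3 + 3·5^2 + 3·5 + 2 ↦ 3·6^3 + 3·6^2 + 3·6 + 2|_6 = 776 ⇒ 775
(4) 775|_6 = 3·6^3 + 3·6^2 + 3·6 + 1 ↦ 3·7^3 + 3·7^2 + 3·7 + 1|_7 = 1198 ⇒ 1197
(5) 1197|_7 = 3·7^3 + 3·7^2 + 3·7 ↦ 3·8^3 + 3·8^2 + 3·8|_8 = 1752 ⇒ 1751
(6) 1751|_8 = 3·8^3 + 3·8^2 + 2·8 + 7 ↦ 3·9^3 + 3·9^2 + 2·9 + 7|_9 = 2455 ⇒ 2454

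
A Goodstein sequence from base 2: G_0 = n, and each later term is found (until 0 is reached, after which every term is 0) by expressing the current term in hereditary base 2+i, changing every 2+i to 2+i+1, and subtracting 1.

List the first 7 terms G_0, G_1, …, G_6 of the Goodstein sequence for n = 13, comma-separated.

13, 108, 1279, 16092, 280711, 5765998, 134219479

step 0: 13 = 2^(2 + 1) + 2^2 + 1; sub 3 for 2: 3^(3 + 1) + 3^3 + 1; = 109; G_1 = 109−1 = 108
step 1: 108 = 3^(3 + 1) + 3^3; sub 4 for 3: 4^(4 + 1) + 4^4; = 1280; G_2 = 1280−1 = 1279
step 2: 1279 = 4^(4 + 1) + 3·4^3 + 3·4^2 + 3·4 + 3; sub 5 for 4: 5^(5 + 1) + 3·5^3 + 3·5^2 + 3·5 + 3; = 16093; G_3 = 16093−1 = 16092
step 3: 16092 = 5^(5 + 1) + 3·5^3 + 3·5^2 + 3·5 + 2; sub 6 for 5: 6^(6 + 1) + 3·6^3 + 3·6^2 + 3·6 + 2; = 280712; G_4 = 280712−1 = 280711
step 4: 280711 = 6^(6 + 1) + 3·6^3 + 3·6^2 + 3·6 + 1; sub 7 for 6: 7^(7 + 1) + 3·7^3 + 3·7^2 + 3·7 + 1; = 5765999; G_5 = 5765999−1 = 5765998
step 5: 5765998 = 7^(7 + 1) + 3·7^3 + 3·7^2 + 3·7; sub 8 for 7: 8^(8 + 1) + 3·8^3 + 3·8^2 + 3·8; = 134219480; G_6 = 134219480−1 = 134219479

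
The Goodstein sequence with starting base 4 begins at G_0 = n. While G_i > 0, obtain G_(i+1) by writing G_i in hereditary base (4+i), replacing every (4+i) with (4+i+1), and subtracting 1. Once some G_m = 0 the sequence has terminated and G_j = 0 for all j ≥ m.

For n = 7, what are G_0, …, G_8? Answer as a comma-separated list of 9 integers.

G_0 = 7. HB_4(7) = 4 + 3. Bump = 8. G_1 = 7.
G_1 = 7. HB_5(7) = 5 + 2. Bump = 8. G_2 = 7.
G_2 = 7. HB_6(7) = 6 + 1. Bump = 8. G_3 = 7.
G_3 = 7. HB_7(7) = 7. Bump = 8. G_4 = 7.
G_4 = 7. HB_8(7) = 7. Bump = 7. G_5 = 6.
G_5 = 6. HB_9(6) = 6. Bump = 6. G_6 = 5.
G_6 = 5. HB_10(5) = 5. Bump = 5. G_7 = 4.
G_7 = 4. HB_11(4) = 4. Bump = 4. G_8 = 3.

7, 7, 7, 7, 7, 6, 5, 4, 3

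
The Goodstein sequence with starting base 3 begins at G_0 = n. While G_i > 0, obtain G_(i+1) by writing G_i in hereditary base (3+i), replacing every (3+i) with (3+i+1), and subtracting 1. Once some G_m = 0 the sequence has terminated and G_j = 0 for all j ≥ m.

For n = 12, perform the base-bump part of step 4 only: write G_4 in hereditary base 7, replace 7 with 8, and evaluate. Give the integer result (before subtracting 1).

64

12 —HB3→ 3^2 + 3 —bump→ 4^2 + 4 = 20 —(−1)→ 19
19 —HB4→ 4^2 + 3 —bump→ 5^2 + 3 = 28 —(−1)→ 27
27 —HB5→ 5^2 + 2 —bump→ 6^2 + 2 = 38 —(−1)→ 37
37 —HB6→ 6^2 + 1 —bump→ 7^2 + 1 = 50 —(−1)→ 49
49 —HB7→ 7^2 —bump→ 8^2 = 64 —(−1)→ 63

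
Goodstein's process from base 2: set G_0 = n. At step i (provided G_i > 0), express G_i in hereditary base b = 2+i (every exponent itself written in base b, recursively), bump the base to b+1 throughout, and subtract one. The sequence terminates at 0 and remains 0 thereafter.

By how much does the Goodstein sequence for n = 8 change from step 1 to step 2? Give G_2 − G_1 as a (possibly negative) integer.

473

G_0=8  [base 2] 2^(2 + 1)  →[2↦3]→  3^(3 + 1) = 81  −1 ⇒ G_1=80
G_1=80  [base 3] 2·3^3 + 2·3^2 + 2·3 + 2  →[3↦4]→  2·4^4 + 2·4^2 + 2·4 + 2 = 554  −1 ⇒ G_2=553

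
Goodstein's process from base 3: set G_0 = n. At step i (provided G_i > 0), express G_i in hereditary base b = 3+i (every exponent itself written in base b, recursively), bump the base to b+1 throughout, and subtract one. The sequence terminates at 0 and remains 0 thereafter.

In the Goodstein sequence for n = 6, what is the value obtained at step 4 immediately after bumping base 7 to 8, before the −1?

8

step 0: 6 = 2·3; sub 4 for 3: 2·4; = 8; G_1 = 8−1 = 7
step 1: 7 = 4 + 3; sub 5 for 4: 5 + 3; = 8; G_2 = 8−1 = 7
step 2: 7 = 5 + 2; sub 6 for 5: 6 + 2; = 8; G_3 = 8−1 = 7
step 3: 7 = 6 + 1; sub 7 for 6: 7 + 1; = 8; G_4 = 8−1 = 7
step 4: 7 = 7; sub 8 for 7: 8; = 8; G_5 = 8−1 = 7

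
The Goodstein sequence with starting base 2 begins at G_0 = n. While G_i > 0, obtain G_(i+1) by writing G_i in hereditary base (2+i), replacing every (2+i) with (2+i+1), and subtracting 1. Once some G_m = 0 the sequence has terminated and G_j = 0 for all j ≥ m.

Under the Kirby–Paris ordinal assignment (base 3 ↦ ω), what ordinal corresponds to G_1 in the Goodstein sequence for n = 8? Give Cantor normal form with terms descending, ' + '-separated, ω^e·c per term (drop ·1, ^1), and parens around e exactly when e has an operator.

ω^ω·2 + ω^2·2 + ω·2 + 2

i=0: 8 = 2^(2 + 1) (b=2); 2→3: 3^(3 + 1) = 81; 81−1 = 80
i=1: 80 = 2·3^3 + 2·3^2 + 2·3 + 2 (b=3); 3→4: 2·4^4 + 2·4^2 + 2·4 + 2 = 554; 554−1 = 553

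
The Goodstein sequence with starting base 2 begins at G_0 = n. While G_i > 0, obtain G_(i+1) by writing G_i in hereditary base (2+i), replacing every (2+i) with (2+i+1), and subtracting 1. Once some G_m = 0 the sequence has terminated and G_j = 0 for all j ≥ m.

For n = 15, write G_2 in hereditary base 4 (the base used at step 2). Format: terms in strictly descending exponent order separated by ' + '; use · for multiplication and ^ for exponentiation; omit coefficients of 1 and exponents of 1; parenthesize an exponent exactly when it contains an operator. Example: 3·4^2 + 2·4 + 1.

step 0: 15 = 2^(2 + 1) + 2^2 + 2 + 1; sub 3 for 2: 3^(3 + 1) + 3^3 + 3 + 1; = 112; G_1 = 112−1 = 111
step 1: 111 = 3^(3 + 1) + 3^3 + 3; sub 4 for 3: 4^(4 + 1) + 4^4 + 4; = 1284; G_2 = 1284−1 = 1283

4^(4 + 1) + 4^4 + 3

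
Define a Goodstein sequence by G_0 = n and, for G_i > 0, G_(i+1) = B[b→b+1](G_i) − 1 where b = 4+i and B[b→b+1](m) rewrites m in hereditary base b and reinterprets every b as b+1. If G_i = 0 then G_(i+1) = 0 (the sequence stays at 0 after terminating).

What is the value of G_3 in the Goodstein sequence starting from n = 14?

base 4: 14 = 3·4 + 2; at 5: 3·5 + 2 = 17; next = 16
base 5: 16 = 3·5 + 1; at 6: 3·6 + 1 = 19; next = 18
base 6: 18 = 3·6; at 7: 3·7 = 21; next = 20
base 7: 20 = 2·7 + 6; at 8: 2·8 + 6 = 22; next = 21

20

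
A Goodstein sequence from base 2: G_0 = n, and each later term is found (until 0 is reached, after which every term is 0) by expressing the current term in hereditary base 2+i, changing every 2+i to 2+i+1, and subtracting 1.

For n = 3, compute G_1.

3

G_0 = 3. HB_2(3) = 2 + 1. Bump = 4. G_1 = 3.
G_1 = 3. HB_3(3) = 3. Bump = 4. G_2 = 3.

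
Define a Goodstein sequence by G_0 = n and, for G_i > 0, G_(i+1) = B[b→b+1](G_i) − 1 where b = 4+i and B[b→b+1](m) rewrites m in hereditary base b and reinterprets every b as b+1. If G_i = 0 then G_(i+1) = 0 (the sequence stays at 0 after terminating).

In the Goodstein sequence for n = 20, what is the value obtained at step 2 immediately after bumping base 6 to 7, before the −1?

i=0: 20 = 4^2 + 4 (b=4); 4→5: 5^2 + 5 = 30; 30−1 = 29
i=1: 29 = 5^2 + 4 (b=5); 5→6: 6^2 + 4 = 40; 40−1 = 39
i=2: 39 = 6^2 + 3 (b=6); 6→7: 7^2 + 3 = 52; 52−1 = 51

52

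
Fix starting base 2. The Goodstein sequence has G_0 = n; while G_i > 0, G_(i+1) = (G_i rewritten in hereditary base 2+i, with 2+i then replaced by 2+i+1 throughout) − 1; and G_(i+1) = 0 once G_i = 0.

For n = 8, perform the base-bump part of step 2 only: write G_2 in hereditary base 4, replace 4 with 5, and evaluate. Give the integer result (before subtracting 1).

8 —HB2→ 2^(2 + 1) —bump→ 3^(3 + 1) = 81 —(−1)→ 80
80 —HB3→ 2·3^3 + 2·3^2 + 2·3 + 2 —bump→ 2·4^4 + 2·4^2 + 2·4 + 2 = 554 —(−1)→ 553

6311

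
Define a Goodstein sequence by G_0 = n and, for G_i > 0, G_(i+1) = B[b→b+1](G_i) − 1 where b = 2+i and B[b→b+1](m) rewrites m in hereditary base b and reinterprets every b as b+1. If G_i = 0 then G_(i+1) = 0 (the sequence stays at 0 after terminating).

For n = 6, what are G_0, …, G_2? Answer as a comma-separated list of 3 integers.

6, 29, 257

G_0 = 6. HB_2(6) = 2^2 + 2. Bump = 30. G_1 = 29.
G_1 = 29. HB_3(29) = 3^3 + 2. Bump = 258. G_2 = 257.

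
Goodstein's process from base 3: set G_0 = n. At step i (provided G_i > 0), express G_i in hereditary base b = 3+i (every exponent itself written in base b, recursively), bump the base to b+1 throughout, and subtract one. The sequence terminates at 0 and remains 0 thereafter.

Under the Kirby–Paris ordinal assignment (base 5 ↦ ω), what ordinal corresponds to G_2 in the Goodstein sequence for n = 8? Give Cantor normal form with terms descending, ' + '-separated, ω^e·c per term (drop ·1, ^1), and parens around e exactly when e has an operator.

ω·2

step 0: 8 = 2·3 + 2; sub 4 for 3: 2·4 + 2; = 10; G_1 = 10−1 = 9
step 1: 9 = 2·4 + 1; sub 5 for 4: 2·5 + 1; = 11; G_2 = 11−1 = 10
step 2: 10 = 2·5; sub 6 for 5: 2·6; = 12; G_3 = 12−1 = 11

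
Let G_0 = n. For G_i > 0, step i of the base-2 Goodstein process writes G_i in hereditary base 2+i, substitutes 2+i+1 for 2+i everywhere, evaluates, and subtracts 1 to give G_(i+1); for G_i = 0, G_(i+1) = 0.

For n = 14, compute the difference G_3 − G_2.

step 0: 14 = 2^(2 + 1) + 2^2 + 2; sub 3 for 2: 3^(3 + 1) + 3^3 + 3; = 111; G_1 = 111−1 = 110
step 1: 110 = 3^(3 + 1) + 3^3 + 2; sub 4 for 3: 4^(4 + 1) + 4^4 + 2; = 1282; G_2 = 1282−1 = 1281
step 2: 1281 = 4^(4 + 1) + 4^4 + 1; sub 5 for 4: 5^(5 + 1) + 5^5 + 1; = 18751; G_3 = 18751−1 = 18750

17469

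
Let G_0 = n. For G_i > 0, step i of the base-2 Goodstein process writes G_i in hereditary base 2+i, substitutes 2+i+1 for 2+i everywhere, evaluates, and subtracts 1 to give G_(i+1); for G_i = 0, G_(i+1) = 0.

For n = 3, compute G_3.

2

G_0=3  [base 2] 2 + 1  →[2↦3]→  3 + 1 = 4  −1 ⇒ G_1=3
G_1=3  [base 3] 3  →[3↦4]→  4 = 4  −1 ⇒ G_2=3
G_2=3  [base 4] 3  →[4↦5]→  3 = 3  −1 ⇒ G_3=2
G_3=2  [base 5] 2  →[5↦6]→  2 = 2  −1 ⇒ G_4=1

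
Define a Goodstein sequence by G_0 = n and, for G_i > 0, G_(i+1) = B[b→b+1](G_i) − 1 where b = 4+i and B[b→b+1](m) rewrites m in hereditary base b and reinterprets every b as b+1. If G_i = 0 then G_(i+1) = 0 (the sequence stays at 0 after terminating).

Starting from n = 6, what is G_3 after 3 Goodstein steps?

step 0: 6 = 4 + 2; sub 5 for 4: 5 + 2; = 7; G_1 = 7−1 = 6
step 1: 6 = 5 + 1; sub 6 for 5: 6 + 1; = 7; G_2 = 7−1 = 6
step 2: 6 = 6; sub 7 for 6: 7; = 7; G_3 = 7−1 = 6
step 3: 6 = 6; sub 8 for 7: 6; = 6; G_4 = 6−1 = 5

6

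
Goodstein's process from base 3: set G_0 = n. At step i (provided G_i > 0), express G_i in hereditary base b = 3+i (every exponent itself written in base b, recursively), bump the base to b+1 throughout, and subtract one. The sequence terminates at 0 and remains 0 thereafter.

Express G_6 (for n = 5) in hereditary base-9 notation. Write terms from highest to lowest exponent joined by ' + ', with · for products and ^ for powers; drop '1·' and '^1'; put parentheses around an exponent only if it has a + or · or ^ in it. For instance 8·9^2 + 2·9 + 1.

step 0: 5 = 3 + 2; sub 4 for 3: 4 + 2; = 6; G_1 = 6−1 = 5
step 1: 5 = 4 + 1; sub 5 for 4: 5 + 1; = 6; G_2 = 6−1 = 5
step 2: 5 = 5; sub 6 for 5: 6; = 6; G_3 = 6−1 = 5
step 3: 5 = 5; sub 7 for 6: 5; = 5; G_4 = 5−1 = 4
step 4: 4 = 4; sub 8 for 7: 4; = 4; G_5 = 4−1 = 3
step 5: 3 = 3; sub 9 for 8: 3; = 3; G_6 = 3−1 = 2
step 6: 2 = 2; sub 10 for 9: 2; = 2; G_7 = 2−1 = 1

2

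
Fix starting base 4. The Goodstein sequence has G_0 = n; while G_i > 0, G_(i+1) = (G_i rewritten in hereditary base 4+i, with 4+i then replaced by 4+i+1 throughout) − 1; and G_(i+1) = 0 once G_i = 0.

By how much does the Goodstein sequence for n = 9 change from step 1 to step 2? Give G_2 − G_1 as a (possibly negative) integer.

1

[0] 9 ≡ 2·4 + 1 (base 4). Lift 5: 11. −1: 10.
[1] 10 ≡ 2·5 (base 5). Lift 6: 12. −1: 11.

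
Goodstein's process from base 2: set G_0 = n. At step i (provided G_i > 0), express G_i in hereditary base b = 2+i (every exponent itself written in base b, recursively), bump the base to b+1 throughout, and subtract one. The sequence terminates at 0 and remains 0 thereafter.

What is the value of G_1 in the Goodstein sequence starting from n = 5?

step 0: 5 = 2^2 + 1; sub 3 for 2: 3^3 + 1; = 28; G_1 = 28−1 = 27
step 1: 27 = 3^3; sub 4 for 3: 4^4; = 256; G_2 = 256−1 = 255

27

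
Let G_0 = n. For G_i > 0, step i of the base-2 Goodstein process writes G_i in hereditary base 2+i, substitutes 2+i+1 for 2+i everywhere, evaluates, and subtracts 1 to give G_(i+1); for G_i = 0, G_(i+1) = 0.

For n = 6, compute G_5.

98039

G_0=6  [base 2] 2^2 + 2  →[2↦3]→  3^3 + 3 = 30  −1 ⇒ G_1=29
G_1=29  [base 3] 3^3 + 2  →[3↦4]→  4^4 + 2 = 258  −1 ⇒ G_2=257
G_2=257  [base 4] 4^4 + 1  →[4↦5]→  5^5 + 1 = 3126  −1 ⇒ G_3=3125
G_3=3125  [base 5] 5^5  →[5↦6]→  6^6 = 46656  −1 ⇒ G_4=46655
G_4=46655  [base 6] 5·6^5 + 5·6^4 + 5·6^3 + 5·6^2 + 5·6 + 5  →[6↦7]→  5·7^5 + 5·7^4 + 5·7^3 + 5·7^2 + 5·7 + 5 = 98040  −1 ⇒ G_5=98039
G_5=98039  [base 7] 5·7^5 + 5·7^4 + 5·7^3 + 5·7^2 + 5·7 + 4  →[7↦8]→  5·8^5 + 5·8^4 + 5·8^3 + 5·8^2 + 5·8 + 4 = 187244  −1 ⇒ G_6=187243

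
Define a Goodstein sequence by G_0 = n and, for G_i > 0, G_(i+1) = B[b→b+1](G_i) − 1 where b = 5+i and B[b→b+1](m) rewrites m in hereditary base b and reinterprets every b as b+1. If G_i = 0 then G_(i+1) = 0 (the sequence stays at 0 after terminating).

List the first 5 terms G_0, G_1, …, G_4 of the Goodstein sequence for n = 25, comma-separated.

[0] 25 ≡ 5^2 (base 5). Lift 6: 36. −1: 35.
[1] 35 ≡ 5·6 + 5 (base 6). Lift 7: 40. −1: 39.
[2] 39 ≡ 5·7 + 4 (base 7). Lift 8: 44. −1: 43.
[3] 43 ≡ 5·8 + 3 (base 8). Lift 9: 48. −1: 47.

25, 35, 39, 43, 47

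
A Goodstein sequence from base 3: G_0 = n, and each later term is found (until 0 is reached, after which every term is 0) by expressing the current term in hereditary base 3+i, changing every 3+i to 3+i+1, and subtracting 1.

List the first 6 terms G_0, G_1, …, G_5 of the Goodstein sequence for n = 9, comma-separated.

G_0 = 9. HB_3(9) = 3^2. Bump = 16. G_1 = 15.
G_1 = 15. HB_4(15) = 3·4 + 3. Bump = 18. G_2 = 17.
G_2 = 17. HB_5(17) = 3·5 + 2. Bump = 20. G_3 = 19.
G_3 = 19. HB_6(19) = 3·6 + 1. Bump = 22. G_4 = 21.
G_4 = 21. HB_7(21) = 3·7. Bump = 24. G_5 = 23.

9, 15, 17, 19, 21, 23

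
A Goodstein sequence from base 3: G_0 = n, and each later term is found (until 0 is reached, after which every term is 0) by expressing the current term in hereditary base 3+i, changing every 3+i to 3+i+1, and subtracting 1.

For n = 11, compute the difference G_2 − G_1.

i=0: 11 = 3^2 + 2 (b=3); 3→4: 4^2 + 2 = 18; 18−1 = 17
i=1: 17 = 4^2 + 1 (b=4); 4→5: 5^2 + 1 = 26; 26−1 = 25

8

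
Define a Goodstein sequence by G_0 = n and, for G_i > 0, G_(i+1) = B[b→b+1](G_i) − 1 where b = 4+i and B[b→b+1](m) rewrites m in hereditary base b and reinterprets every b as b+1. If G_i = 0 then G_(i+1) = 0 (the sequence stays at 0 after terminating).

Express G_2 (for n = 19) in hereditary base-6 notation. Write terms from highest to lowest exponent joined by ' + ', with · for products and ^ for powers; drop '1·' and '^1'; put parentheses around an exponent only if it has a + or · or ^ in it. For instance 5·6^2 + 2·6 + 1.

(0) 19|_4 = 4^2 + 3 ↦ 5^2 + 3|_5 = 28 ⇒ 27
(1) 27|_5 = 5^2 + 2 ↦ 6^2 + 2|_6 = 38 ⇒ 37
(2) 37|_6 = 6^2 + 1 ↦ 7^2 + 1|_7 = 50 ⇒ 49

6^2 + 1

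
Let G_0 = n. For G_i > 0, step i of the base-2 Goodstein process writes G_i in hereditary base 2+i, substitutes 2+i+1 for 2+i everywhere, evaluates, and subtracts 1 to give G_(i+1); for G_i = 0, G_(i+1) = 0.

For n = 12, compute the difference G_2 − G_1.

958

step 0: 12 = 2^(2 + 1) + 2^2; sub 3 for 2: 3^(3 + 1) + 3^3; = 108; G_1 = 108−1 = 107
step 1: 107 = 3^(3 + 1) + 2·3^2 + 2·3 + 2; sub 4 for 3: 4^(4 + 1) + 2·4^2 + 2·4 + 2; = 1066; G_2 = 1066−1 = 1065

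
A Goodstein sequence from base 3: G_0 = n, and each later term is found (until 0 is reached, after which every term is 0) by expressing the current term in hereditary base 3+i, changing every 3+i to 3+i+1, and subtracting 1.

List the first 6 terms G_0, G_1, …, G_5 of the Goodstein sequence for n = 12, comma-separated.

12 —HB3→ 3^2 + 3 —bump→ 4^2 + 4 = 20 —(−1)→ 19
19 —HB4→ 4^2 + 3 —bump→ 5^2 + 3 = 28 —(−1)→ 27
27 —HB5→ 5^2 + 2 —bump→ 6^2 + 2 = 38 —(−1)→ 37
37 —HB6→ 6^2 + 1 —bump→ 7^2 + 1 = 50 —(−1)→ 49
49 —HB7→ 7^2 —bump→ 8^2 = 64 —(−1)→ 63

12, 19, 27, 37, 49, 63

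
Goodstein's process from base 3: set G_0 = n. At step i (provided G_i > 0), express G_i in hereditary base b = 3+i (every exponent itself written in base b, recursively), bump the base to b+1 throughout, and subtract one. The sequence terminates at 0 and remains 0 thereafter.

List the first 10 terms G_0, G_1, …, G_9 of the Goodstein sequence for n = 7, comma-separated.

7, 8, 9, 9, 9, 9, 9, 9, 8, 7

[0] 7 ≡ 2·3 + 1 (base 3). Lift 4: 9. −1: 8.
[1] 8 ≡ 2·4 (base 4). Lift 5: 10. −1: 9.
[2] 9 ≡ 5 + 4 (base 5). Lift 6: 10. −1: 9.
[3] 9 ≡ 6 + 3 (base 6). Lift 7: 10. −1: 9.
[4] 9 ≡ 7 + 2 (base 7). Lift 8: 10. −1: 9.
[5] 9 ≡ 8 + 1 (base 8). Lift 9: 10. −1: 9.
[6] 9 ≡ 9 (base 9). Lift 10: 10. −1: 9.
[7] 9 ≡ 9 (base 10). Lift 11: 9. −1: 8.
[8] 8 ≡ 8 (base 11). Lift 12: 8. −1: 7.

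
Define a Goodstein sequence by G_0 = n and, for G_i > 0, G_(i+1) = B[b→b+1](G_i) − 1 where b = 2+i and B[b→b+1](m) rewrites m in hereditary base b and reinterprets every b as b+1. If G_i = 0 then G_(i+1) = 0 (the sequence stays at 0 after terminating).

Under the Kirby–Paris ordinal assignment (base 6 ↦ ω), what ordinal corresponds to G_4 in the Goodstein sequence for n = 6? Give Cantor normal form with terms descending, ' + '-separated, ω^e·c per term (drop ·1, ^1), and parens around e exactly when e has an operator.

i=0: 6 = 2^2 + 2 (b=2); 2→3: 3^3 + 3 = 30; 30−1 = 29
i=1: 29 = 3^3 + 2 (b=3); 3→4: 4^4 + 2 = 258; 258−1 = 257
i=2: 257 = 4^4 + 1 (b=4); 4→5: 5^5 + 1 = 3126; 3126−1 = 3125
i=3: 3125 = 5^5 (b=5); 5→6: 6^6 = 46656; 46656−1 = 46655
i=4: 46655 = 5·6^5 + 5·6^4 + 5·6^3 + 5·6^2 + 5·6 + 5 (b=6); 6→7: 5·7^5 + 5·7^4 + 5·7^3 + 5·7^2 + 5·7 + 5 = 98040; 98040−1 = 98039

ω^5·5 + ω^4·5 + ω^3·5 + ω^2·5 + ω·5 + 5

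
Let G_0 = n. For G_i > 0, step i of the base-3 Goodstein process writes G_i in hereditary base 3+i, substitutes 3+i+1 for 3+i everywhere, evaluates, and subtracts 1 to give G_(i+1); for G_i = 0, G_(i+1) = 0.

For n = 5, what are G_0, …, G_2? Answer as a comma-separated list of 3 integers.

step 0: 5 = 3 + 2; sub 4 for 3: 4 + 2; = 6; G_1 = 6−1 = 5
step 1: 5 = 4 + 1; sub 5 for 4: 5 + 1; = 6; G_2 = 6−1 = 5

5, 5, 5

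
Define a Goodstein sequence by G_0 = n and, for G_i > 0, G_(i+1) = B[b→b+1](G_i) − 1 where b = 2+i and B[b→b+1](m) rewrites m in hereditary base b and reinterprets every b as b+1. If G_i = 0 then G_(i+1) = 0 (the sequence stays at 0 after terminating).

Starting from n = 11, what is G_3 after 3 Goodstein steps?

G_0=11  [base 2] 2^(2 + 1) + 2 + 1  →[2↦3]→  3^(3 + 1) + 3 + 1 = 85  −1 ⇒ G_1=84
G_1=84  [base 3] 3^(3 + 1) + 3  →[3↦4]→  4^(4 + 1) + 4 = 1028  −1 ⇒ G_2=1027
G_2=1027  [base 4] 4^(4 + 1) + 3  →[4↦5]→  5^(5 + 1) + 3 = 15628  −1 ⇒ G_3=15627
G_3=15627  [base 5] 5^(5 + 1) + 2  →[5↦6]→  6^(6 + 1) + 2 = 279938  −1 ⇒ G_4=279937

15627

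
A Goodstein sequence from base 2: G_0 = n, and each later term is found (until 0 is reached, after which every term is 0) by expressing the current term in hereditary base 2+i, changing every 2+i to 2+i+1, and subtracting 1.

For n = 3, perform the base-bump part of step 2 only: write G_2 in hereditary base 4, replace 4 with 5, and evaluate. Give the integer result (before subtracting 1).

3

G_0=3  [base 2] 2 + 1  →[2↦3]→  3 + 1 = 4  −1 ⇒ G_1=3
G_1=3  [base 3] 3  →[3↦4]→  4 = 4  −1 ⇒ G_2=3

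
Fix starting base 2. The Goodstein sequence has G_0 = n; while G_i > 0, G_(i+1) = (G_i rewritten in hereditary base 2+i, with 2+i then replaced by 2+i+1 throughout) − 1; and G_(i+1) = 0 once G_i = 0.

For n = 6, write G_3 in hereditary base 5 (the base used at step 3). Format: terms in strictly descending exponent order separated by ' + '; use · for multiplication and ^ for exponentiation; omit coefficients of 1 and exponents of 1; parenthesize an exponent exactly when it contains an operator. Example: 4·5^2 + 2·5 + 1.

5^5

(0) 6|_2 = 2^2 + 2 ↦ 3^3 + 3|_3 = 30 ⇒ 29
(1) 29|_3 = 3^3 + 2 ↦ 4^4 + 2|_4 = 258 ⇒ 257
(2) 257|_4 = 4^4 + 1 ↦ 5^5 + 1|_5 = 3126 ⇒ 3125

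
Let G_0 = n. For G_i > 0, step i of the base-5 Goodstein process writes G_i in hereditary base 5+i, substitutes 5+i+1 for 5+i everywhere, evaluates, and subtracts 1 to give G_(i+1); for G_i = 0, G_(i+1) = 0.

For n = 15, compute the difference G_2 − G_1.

step 0: 15 = 3·5; sub 6 for 5: 3·6; = 18; G_1 = 18−1 = 17
step 1: 17 = 2·6 + 5; sub 7 for 6: 2·7 + 5; = 19; G_2 = 19−1 = 18

1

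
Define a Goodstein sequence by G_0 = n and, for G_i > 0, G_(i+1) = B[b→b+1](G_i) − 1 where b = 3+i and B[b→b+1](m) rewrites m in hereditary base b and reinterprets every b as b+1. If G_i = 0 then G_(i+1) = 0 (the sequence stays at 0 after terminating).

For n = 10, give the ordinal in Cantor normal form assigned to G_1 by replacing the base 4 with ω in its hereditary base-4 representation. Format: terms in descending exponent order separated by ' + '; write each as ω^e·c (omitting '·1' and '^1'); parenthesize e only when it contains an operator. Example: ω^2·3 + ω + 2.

ω^2

G_0=10  [base 3] 3^2 + 1  →[3↦4]→  4^2 + 1 = 17  −1 ⇒ G_1=16
G_1=16  [base 4] 4^2  →[4↦5]→  5^2 = 25  −1 ⇒ G_2=24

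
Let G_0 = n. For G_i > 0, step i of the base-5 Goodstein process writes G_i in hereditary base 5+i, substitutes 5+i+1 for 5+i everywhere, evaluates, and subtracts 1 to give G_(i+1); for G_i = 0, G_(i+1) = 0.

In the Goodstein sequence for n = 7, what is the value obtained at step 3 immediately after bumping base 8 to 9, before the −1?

G_0=7  [base 5] 5 + 2  →[5↦6]→  6 + 2 = 8  −1 ⇒ G_1=7
G_1=7  [base 6] 6 + 1  →[6↦7]→  7 + 1 = 8  −1 ⇒ G_2=7
G_2=7  [base 7] 7  →[7↦8]→  8 = 8  −1 ⇒ G_3=7

7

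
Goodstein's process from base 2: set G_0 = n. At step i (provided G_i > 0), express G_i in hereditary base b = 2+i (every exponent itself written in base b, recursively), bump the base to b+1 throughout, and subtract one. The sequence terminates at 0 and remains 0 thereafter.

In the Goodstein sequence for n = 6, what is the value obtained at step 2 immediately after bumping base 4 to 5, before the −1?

base 2: 6 = 2^2 + 2; at 3: 3^3 + 3 = 30; next = 29
base 3: 29 = 3^3 + 2; at 4: 4^4 + 2 = 258; next = 257
base 4: 257 = 4^4 + 1; at 5: 5^5 + 1 = 3126; next = 3125

3126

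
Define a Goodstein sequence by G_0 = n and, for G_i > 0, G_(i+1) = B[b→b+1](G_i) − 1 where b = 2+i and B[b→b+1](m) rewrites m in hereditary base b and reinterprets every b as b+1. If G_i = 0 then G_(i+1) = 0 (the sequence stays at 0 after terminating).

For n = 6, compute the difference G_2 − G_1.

G_0=6  [base 2] 2^2 + 2  →[2↦3]→  3^3 + 3 = 30  −1 ⇒ G_1=29
G_1=29  [base 3] 3^3 + 2  →[3↦4]→  4^4 + 2 = 258  −1 ⇒ G_2=257

228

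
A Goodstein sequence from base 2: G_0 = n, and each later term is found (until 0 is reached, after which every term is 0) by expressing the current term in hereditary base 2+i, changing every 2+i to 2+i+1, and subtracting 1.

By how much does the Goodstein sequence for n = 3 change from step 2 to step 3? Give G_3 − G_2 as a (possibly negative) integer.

G_0=3  [base 2] 2 + 1  →[2↦3]→  3 + 1 = 4  −1 ⇒ G_1=3
G_1=3  [base 3] 3  →[3↦4]→  4 = 4  −1 ⇒ G_2=3
G_2=3  [base 4] 3  →[4↦5]→  3 = 3  −1 ⇒ G_3=2

-1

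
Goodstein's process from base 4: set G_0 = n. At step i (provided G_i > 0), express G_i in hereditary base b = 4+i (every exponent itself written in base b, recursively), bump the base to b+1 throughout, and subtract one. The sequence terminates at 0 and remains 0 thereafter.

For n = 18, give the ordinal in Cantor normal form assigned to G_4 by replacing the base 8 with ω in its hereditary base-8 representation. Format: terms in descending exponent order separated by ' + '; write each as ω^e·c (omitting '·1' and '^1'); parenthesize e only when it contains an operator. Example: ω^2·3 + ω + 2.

ω·6 + 5

[0] 18 ≡ 4^2 + 2 (base 4). Lift 5: 27. −1: 26.
[1] 26 ≡ 5^2 + 1 (base 5). Lift 6: 37. −1: 36.
[2] 36 ≡ 6^2 (base 6). Lift 7: 49. −1: 48.
[3] 48 ≡ 6·7 + 6 (base 7). Lift 8: 54. −1: 53.
[4] 53 ≡ 6·8 + 5 (base 8). Lift 9: 59. −1: 58.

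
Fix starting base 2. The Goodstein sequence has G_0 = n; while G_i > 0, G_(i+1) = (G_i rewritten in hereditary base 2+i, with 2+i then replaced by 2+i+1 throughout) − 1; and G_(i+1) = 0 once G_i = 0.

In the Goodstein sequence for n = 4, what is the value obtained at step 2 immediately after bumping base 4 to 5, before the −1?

step 0: 4 = 2^2; sub 3 for 2: 3^3; = 27; G_1 = 27−1 = 26
step 1: 26 = 2·3^2 + 2·3 + 2; sub 4 for 3: 2·4^2 + 2·4 + 2; = 42; G_2 = 42−1 = 41
step 2: 41 = 2·4^2 + 2·4 + 1; sub 5 for 4: 2·5^2 + 2·5 + 1; = 61; G_3 = 61−1 = 60

61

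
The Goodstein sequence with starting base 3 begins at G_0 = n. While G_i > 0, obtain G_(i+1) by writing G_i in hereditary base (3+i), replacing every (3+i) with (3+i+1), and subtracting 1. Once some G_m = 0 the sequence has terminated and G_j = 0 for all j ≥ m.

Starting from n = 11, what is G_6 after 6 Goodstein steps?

47

G_0=11  [base 3] 3^2 + 2  →[3↦4]→  4^2 + 2 = 18  −1 ⇒ G_1=17
G_1=17  [base 4] 4^2 + 1  →[4↦5]→  5^2 + 1 = 26  −1 ⇒ G_2=25
G_2=25  [base 5] 5^2  →[5↦6]→  6^2 = 36  −1 ⇒ G_3=35
G_3=35  [base 6] 5·6 + 5  →[6↦7]→  5·7 + 5 = 40  −1 ⇒ G_4=39
G_4=39  [base 7] 5·7 + 4  →[7↦8]→  5·8 + 4 = 44  −1 ⇒ G_5=43
G_5=43  [base 8] 5·8 + 3  →[8↦9]→  5·9 + 3 = 48  −1 ⇒ G_6=47
G_6=47  [base 9] 5·9 + 2  →[9↦10]→  5·10 + 2 = 52  −1 ⇒ G_7=51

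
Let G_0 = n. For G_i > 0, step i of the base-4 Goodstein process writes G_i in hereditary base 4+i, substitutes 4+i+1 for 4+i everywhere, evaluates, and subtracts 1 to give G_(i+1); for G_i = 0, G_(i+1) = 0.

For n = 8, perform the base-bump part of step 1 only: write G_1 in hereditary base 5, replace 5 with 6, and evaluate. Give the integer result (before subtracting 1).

G_0 = 8. HB_4(8) = 2·4. Bump = 10. G_1 = 9.
G_1 = 9. HB_5(9) = 5 + 4. Bump = 10. G_2 = 9.

10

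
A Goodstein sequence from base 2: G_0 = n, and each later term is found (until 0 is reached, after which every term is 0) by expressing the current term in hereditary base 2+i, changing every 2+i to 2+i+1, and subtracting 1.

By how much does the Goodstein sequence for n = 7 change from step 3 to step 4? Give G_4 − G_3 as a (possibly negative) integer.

43530

(0) 7|_2 = 2^2 + 2 + 1 ↦ 3^3 + 3 + 1|_3 = 31 ⇒ 30
(1) 30|_3 = 3^3 + 3 ↦ 4^4 + 4|_4 = 260 ⇒ 259
(2) 259|_4 = 4^4 + 3 ↦ 5^5 + 3|_5 = 3128 ⇒ 3127
(3) 3127|_5 = 5^5 + 2 ↦ 6^6 + 2|_6 = 46658 ⇒ 46657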